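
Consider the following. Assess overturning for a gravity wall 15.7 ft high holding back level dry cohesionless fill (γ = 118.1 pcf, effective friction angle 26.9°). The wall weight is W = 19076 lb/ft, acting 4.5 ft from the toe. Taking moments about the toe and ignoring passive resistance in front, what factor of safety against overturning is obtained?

2.99

K_a = tan²(45° − 26.9°/2) = 0.3770.
P_a = ½K_aγH² = 0.5×0.3770×118.1×15.7² = 5487 lb/ft, acting at H/3 = 5.233 ft above the base.
Overturning moment M_o = P_a × H/3 = 5487 × 5.233 = 28720.
Resisting moment M_r = W × 4.5 = 19076 × 4.5 = 85840.
FS_overturning = M_r/M_o = 85840/28720 = 2.989.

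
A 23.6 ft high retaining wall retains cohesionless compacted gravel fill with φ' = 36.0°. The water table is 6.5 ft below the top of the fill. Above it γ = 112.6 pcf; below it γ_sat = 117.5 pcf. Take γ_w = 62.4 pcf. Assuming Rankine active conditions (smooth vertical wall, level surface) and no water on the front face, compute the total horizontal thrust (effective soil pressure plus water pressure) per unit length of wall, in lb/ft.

15100 lb/ft

K_a = tan²(45° − φ/2) = 0.2596.
γ' = 117.5 − 62.4 = 55.10 pcf. Depth below WT = 17.1 ft.
σ'_h at WT = K_a γ d_w = 190.0 psf; at base = 190.0 + K_a γ' × 17.1 = 434.6 psf.
P₁ (0–6.5 ft) = ½×190.0×6.5 = 617.5. P₂ (6.5–23.6 ft) = ½(190.0+434.6)×17.1 = 5341.
P_w = ½ γ_w h₂² = 0.5×62.4×17.1² = 9123. Total = 617.5+5341+9123 = 15080 lb/ft.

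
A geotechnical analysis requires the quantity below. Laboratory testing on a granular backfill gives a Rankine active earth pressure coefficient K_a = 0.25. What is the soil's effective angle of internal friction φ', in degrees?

K_a = tan²(45° − φ/2) ⇒ 45° − φ/2 = arctan(√0.25) = 26.57°.
φ = 2(45° − 26.57°) = 36.87°.

36.9°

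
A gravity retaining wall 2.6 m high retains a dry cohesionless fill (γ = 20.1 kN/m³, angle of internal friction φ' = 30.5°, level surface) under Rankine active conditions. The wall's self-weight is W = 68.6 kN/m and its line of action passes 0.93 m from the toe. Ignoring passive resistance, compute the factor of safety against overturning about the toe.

K_a = tan²(45° − 30.5°/2) = 0.3267.
P_a = ½K_aγH² = 0.5×0.3267×20.1×2.6² = 22.19 kN/m, acting at H/3 = 0.8667 m above the base.
Overturning moment M_o = P_a × H/3 = 22.19 × 0.8667 = 19.23.
Resisting moment M_r = W × 0.93 = 68.6 × 0.93 = 63.80.
FS_overturning = M_r/M_o = 63.80/19.23 = 3.317.

3.32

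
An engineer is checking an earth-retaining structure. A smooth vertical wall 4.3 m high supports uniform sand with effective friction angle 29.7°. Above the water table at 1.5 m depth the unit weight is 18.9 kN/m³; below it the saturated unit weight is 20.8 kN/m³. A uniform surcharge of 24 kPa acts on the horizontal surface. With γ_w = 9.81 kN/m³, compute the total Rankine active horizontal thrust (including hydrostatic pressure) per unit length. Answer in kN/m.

122 kN/m

K_a = tan²(45° − φ/2) = 0.3374.
γ' = 20.8 − 9.81 = 10.99 kN/m³. h₂ = H − d_w = 2.8 m.
σ'_h: at surface K_a·q = 8.097; at WT K_a(q+γd_w) = 17.66; at base K_a(q+γd_w+γ'h₂) = 28.04 kPa.
P₁ = ½(8.097+17.66)×1.5 = 19.32; P₂ = ½(17.66+28.04)×2.8 = 63.99; P_w = ½γ_w h₂² = 38.46.
Total = 19.32+63.99+38.46 = 121.8 kN/m.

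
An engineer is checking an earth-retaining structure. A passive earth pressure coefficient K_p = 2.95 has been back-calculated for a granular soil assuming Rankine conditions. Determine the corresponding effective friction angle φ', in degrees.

29.6°

K_p = (1+sin φ)/(1−sin φ) ⇒ sin φ = (K_p − 1)/(K_p + 1) = 0.4937.
φ = arcsin(0.4937) = 29.58°.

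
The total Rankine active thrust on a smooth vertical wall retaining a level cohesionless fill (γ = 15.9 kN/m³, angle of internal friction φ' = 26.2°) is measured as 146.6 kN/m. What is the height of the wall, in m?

K_a = 0.3874. P_a = ½ K_a γ H² ⇒ H = √(2P_a/(K_a γ)).
H = √(2×146.6/(0.3874×15.9)) = 6.899 m.

6.90 m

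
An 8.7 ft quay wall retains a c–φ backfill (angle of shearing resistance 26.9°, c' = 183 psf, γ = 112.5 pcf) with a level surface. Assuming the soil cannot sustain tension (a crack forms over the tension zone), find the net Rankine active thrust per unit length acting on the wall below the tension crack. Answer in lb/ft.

K_a = 0.3770; √K_a = 0.6140.
Tension-crack depth z_c = 2c/(γ√K_a) = 2×183/(112.5×0.6140) = 5.299 ft.
σ_a at base = K_a γ H − 2c√K_a = 0.3770×112.5×8.7 − 2×183×0.6140 = 144.3 psf.
P_a = ½ × 144.3 × (H − z_c) = 0.5×144.3×3.401 = 245.3 lb/ft.

245 lb/ft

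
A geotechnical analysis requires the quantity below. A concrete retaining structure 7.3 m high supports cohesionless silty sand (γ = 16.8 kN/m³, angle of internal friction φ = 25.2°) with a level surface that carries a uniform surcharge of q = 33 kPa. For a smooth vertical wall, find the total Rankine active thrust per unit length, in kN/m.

K_a = tan²(45° − φ/2) = 0.4027.
Soil triangle: ½ K_a γ H² = 0.5×0.4027×16.8×7.3² = 180.3 kN/m.
Surcharge rectangle: K_a q H = 0.4027×33×7.3 = 97.02 kN/m.
Total = 180.3 + 97.02 = 277.3 kN/m.

277 kN/m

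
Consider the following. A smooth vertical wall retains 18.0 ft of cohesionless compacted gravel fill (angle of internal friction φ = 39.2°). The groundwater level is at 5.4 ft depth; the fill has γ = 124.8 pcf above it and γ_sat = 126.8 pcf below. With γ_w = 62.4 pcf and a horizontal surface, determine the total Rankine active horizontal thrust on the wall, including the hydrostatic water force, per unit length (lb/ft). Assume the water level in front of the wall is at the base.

8430 lb/ft

K_a = tan²(45° − φ/2) = 0.2255.
γ' = 126.8 − 62.4 = 64.40 pcf. Depth below WT = 12.6 ft.
σ'_h at WT = K_a γ d_w = 151.9 psf; at base = 151.9 + K_a γ' × 12.6 = 334.9 psf.
P₁ (0–5.4 ft) = ½×151.9×5.4 = 410.3. P₂ (5.4–18.0 ft) = ½(151.9+334.9)×12.6 = 3067.
P_w = ½ γ_w h₂² = 0.5×62.4×12.6² = 4953. Total = 410.3+3067+4953 = 8431 lb/ft.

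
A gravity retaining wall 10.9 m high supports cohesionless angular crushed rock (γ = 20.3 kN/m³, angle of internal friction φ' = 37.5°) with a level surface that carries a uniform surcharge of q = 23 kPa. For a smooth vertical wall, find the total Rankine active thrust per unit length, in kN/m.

354 kN/m

K_a = tan²(45° − φ/2) = 0.2432.
Soil triangle: ½ K_a γ H² = 0.5×0.2432×20.3×10.9² = 293.3 kN/m.
Surcharge rectangle: K_a q H = 0.2432×23×10.9 = 60.97 kN/m.
Total = 293.3 + 60.97 = 354.2 kN/m.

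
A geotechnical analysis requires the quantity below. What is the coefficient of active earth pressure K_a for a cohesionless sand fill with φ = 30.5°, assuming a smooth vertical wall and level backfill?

0.327

K_a = tan²(45° − φ/2) = tan²(29.75°) = 0.3267.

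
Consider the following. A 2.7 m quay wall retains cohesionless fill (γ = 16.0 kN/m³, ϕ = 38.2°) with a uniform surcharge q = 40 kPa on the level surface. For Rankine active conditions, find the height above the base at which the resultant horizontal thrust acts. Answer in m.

K_a = 0.2358.
Triangular part P₁ = ½K_aγH² = 13.75 at H/3 = 0.9000 m; rectangular part P₂ = K_a q H = 25.46 at H/2 = 1.350 m.
ȳ = (P₁·0.9000 + P₂·1.350)/(P₁+P₂) = 1.192 m.

1.19 m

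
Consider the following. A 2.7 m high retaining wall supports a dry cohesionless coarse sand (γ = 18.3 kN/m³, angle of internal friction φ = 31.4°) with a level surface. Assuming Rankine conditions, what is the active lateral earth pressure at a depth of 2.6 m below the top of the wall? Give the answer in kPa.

K_a = (1 − sin φ)/(1 + sin φ) = 0.3149.
σ_h = K_a γ z = 0.3149 × 18.3 × 2.6 = 14.98 kPa.

15.0 kPa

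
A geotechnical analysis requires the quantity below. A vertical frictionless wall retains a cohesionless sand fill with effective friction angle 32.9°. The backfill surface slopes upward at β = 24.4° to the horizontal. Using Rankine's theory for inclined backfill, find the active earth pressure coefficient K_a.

K_a = cos β · (cos β − √(cos²β − cos²φ)) / (cos β + √(cos²β − cos²φ)).
cos β = 0.9107, cos φ = 0.8396, √(cos²β − cos²φ) = 0.3527.
K_a = 0.9107 × (0.9107 − 0.3527)/(0.9107 + 0.3527) = 0.4022.

0.402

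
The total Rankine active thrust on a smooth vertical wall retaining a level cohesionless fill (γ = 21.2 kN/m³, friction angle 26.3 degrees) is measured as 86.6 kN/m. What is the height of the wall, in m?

K_a = 0.3859. P_a = ½ K_a γ H² ⇒ H = √(2P_a/(K_a γ)).
H = √(2×86.6/(0.3859×21.2)) = 4.601 m.

4.60 m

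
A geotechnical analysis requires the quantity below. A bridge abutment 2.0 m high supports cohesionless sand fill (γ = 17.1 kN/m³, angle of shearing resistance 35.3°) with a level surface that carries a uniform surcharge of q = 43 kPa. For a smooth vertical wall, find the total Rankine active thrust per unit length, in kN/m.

32.2 kN/m

K_a = tan²(45° − φ/2) = 0.2675.
Soil triangle: ½ K_a γ H² = 0.5×0.2675×17.1×2.0² = 9.150 kN/m.
Surcharge rectangle: K_a q H = 0.2675×43×2.0 = 23.01 kN/m.
Total = 9.150 + 23.01 = 32.16 kN/m.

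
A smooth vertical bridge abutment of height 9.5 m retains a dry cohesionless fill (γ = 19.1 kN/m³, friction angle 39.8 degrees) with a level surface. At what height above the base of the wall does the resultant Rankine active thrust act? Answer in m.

3.17 m

K_a = 0.2194.
The pressure distribution is triangular, so the resultant acts at H/3 above the base = 9.5/3 = 3.167 m.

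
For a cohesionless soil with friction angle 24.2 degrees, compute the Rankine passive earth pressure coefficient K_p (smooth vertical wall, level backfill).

K_p = (1 + sin φ)/(1 − sin φ) = tan²(45° + 24.2°/2) = 2.389.

2.39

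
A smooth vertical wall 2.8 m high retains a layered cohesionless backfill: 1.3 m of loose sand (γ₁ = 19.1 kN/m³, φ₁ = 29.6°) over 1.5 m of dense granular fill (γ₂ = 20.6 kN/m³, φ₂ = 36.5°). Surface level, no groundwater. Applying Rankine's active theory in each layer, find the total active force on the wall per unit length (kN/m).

20.8 kN/m

K_a1 = tan²(45°−29.6°/2) = 0.3387; K_a2 = tan²(45°−36.5°/2) = 0.2541.
Layer 1: σ at base = K_a1 γ₁ h₁ = 8.411 kPa; P₁ = ½×8.411×1.3 = 5.467.
Layer 2: σ_v at top = γ₁h₁ = 24.83; σ_h top = K_a2×24.83 = 6.308; σ_h base = K_a2×(24.83+20.6×1.5) = 14.16.
P₂ = ½(6.308+14.16)×1.5 = 15.35. Total P_a = 5.467+15.35 = 20.82 kN/m.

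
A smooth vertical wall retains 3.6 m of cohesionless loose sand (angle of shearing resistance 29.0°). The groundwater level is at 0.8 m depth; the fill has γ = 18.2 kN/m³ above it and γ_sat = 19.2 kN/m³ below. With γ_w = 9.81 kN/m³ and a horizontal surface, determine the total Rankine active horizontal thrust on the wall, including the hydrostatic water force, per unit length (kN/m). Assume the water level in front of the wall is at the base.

K_a = tan²(45° − φ/2) = 0.3470.
γ' = 19.2 − 9.81 = 9.390 kN/m³. Depth below WT = 2.8 m.
σ'_h at WT = K_a γ d_w = 5.052 kPa; at base = 5.052 + K_a γ' × 2.8 = 14.17 kPa.
P₁ (0–0.8 m) = ½×5.052×0.8 = 2.021. P₂ (0.8–3.6 m) = ½(5.052+14.17)×2.8 = 26.92.
P_w = ½ γ_w h₂² = 0.5×9.81×2.8² = 38.46. Total = 2.021+26.92+38.46 = 67.39 kN/m.

67.4 kN/m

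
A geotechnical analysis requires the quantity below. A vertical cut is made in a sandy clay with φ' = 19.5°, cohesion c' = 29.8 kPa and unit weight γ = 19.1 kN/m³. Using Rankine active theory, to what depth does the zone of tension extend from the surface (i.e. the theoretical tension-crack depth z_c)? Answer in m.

4.42 m

K_a = tan²(45° − 19.5°/2) = 0.4995; √K_a = 0.7067.
The active pressure is zero where K_a γ z = 2c√K_a, so z_c = 2c/(γ√K_a) = 2×29.8/(19.1×0.7067) = 4.415 m.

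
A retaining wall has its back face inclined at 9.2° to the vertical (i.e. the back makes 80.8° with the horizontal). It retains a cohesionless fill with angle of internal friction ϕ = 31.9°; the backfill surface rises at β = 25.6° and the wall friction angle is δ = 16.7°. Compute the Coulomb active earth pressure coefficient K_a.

0.567

K_a = sin²(α+φ) / [sin²α · sin(α−δ) · (1 + √{sin(φ+δ)sin(φ−β) / (sin(α−δ)sin(α+β))})²].
With α = 80.8°, φ = 31.9°, δ = 16.7°, β = 25.6°: K_a = 0.5668.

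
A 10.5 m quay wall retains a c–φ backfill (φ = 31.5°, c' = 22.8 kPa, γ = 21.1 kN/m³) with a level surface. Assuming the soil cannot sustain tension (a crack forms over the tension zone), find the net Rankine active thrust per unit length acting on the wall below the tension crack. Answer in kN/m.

146 kN/m

K_a = 0.3136; √K_a = 0.5600.
Tension-crack depth z_c = 2c/(γ√K_a) = 2×22.8/(21.1×0.5600) = 3.859 m.
σ_a at base = K_a γ H − 2c√K_a = 0.3136×21.1×10.5 − 2×22.8×0.5600 = 43.95 kPa.
P_a = ½ × 43.95 × (H − z_c) = 0.5×43.95×6.641 = 145.9 kN/m.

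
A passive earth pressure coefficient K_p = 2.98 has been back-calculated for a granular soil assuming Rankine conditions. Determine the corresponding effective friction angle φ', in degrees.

K_p = (1+sin φ)/(1−sin φ) ⇒ sin φ = (K_p − 1)/(K_p + 1) = 0.4975.
φ = arcsin(0.4975) = 29.83°.

29.8°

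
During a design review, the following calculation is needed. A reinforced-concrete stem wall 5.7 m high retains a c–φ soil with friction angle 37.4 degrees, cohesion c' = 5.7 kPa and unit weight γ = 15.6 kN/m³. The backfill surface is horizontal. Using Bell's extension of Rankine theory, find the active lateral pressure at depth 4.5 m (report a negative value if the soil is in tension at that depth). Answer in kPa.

K_a = (1 − sin φ)/(1 + sin φ) = 0.2443.
σ_a = K_a γ z − 2c√K_a = 0.2443×15.6×4.5 − 2×5.7×0.4942 = 11.51 kPa.

11.5 kPa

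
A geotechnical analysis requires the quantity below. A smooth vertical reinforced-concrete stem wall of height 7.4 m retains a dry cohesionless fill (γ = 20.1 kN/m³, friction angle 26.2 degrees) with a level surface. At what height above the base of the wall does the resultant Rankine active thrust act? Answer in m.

2.47 m

K_a = 0.3874.
The pressure distribution is triangular, so the resultant acts at H/3 above the base = 7.4/3 = 2.467 m.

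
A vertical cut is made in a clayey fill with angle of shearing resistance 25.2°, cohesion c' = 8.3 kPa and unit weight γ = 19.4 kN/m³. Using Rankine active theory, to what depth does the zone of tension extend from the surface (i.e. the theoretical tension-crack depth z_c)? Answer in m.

1.35 m

K_a = tan²(45° − 25.2°/2) = 0.4027; √K_a = 0.6346.
The active pressure is zero where K_a γ z = 2c√K_a, so z_c = 2c/(γ√K_a) = 2×8.3/(19.4×0.6346) = 1.348 m.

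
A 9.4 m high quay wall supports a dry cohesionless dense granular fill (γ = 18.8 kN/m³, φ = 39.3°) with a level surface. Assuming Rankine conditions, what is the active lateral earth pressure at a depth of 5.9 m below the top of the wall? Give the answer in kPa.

24.9 kPa

K_a = (1 − sin φ)/(1 + sin φ) = 0.2245.
σ_h = K_a γ z = 0.2245 × 18.8 × 5.9 = 24.90 kPa.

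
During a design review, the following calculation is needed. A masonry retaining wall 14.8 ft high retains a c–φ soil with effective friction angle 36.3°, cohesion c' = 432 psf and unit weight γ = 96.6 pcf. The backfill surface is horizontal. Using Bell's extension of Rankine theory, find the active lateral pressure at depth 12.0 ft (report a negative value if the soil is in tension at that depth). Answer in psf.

K_a = (1 − sin φ)/(1 + sin φ) = 0.2563.
σ_a = K_a γ z − 2c√K_a = 0.2563×96.6×12.0 − 2×432×0.5062 = -140.3 psf.

-140 psf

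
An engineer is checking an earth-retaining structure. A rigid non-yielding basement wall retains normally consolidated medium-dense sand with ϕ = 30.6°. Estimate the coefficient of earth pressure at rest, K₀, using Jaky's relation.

K₀ = 1 − sin φ' = 1 − sin 30.6° = 0.4910.

0.491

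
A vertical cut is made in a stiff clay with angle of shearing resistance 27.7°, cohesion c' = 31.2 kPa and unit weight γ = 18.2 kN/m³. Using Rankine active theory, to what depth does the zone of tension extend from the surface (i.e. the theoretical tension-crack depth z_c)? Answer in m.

5.67 m

K_a = tan²(45° − 27.7°/2) = 0.3653; √K_a = 0.6044.
The active pressure is zero where K_a γ z = 2c√K_a, so z_c = 2c/(γ√K_a) = 2×31.2/(18.2×0.6044) = 5.672 m.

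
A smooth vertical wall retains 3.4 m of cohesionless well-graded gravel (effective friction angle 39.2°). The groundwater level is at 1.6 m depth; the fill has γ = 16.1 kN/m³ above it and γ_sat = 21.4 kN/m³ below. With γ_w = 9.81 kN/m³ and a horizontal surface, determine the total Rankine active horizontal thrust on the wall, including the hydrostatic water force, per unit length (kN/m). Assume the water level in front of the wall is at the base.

K_a = tan²(45° − φ/2) = 0.2255.
γ' = 21.4 − 9.81 = 11.59 kN/m³. Depth below WT = 1.8 m.
σ'_h at WT = K_a γ d_w = 5.808 kPa; at base = 5.808 + K_a γ' × 1.8 = 10.51 kPa.
P₁ (0–1.6 m) = ½×5.808×1.6 = 4.646. P₂ (1.6–3.4 m) = ½(5.808+10.51)×1.8 = 14.69.
P_w = ½ γ_w h₂² = 0.5×9.81×1.8² = 15.89. Total = 4.646+14.69+15.89 = 35.23 kN/m.

35.2 kN/m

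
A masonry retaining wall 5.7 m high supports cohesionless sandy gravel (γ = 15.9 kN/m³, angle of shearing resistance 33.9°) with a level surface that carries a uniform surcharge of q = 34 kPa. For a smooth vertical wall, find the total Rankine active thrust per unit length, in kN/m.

128 kN/m

K_a = tan²(45° − φ/2) = 0.2839.
Soil triangle: ½ K_a γ H² = 0.5×0.2839×15.9×5.7² = 73.33 kN/m.
Surcharge rectangle: K_a q H = 0.2839×34×5.7 = 55.02 kN/m.
Total = 73.33 + 55.02 = 128.4 kN/m.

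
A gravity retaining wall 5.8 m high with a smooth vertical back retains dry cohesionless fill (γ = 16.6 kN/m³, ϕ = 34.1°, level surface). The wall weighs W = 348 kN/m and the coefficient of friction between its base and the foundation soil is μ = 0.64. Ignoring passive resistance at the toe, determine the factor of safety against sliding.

K_a = tan²(45° − 34.1°/2) = 0.2815.
P_a = ½K_aγH² = 0.5×0.2815×16.6×5.8² = 78.61 kN/m, acting at H/3 = 1.933 m above the base.
FS_sliding = μW / P_a = 0.64×348 / 78.61 = 2.833.

2.83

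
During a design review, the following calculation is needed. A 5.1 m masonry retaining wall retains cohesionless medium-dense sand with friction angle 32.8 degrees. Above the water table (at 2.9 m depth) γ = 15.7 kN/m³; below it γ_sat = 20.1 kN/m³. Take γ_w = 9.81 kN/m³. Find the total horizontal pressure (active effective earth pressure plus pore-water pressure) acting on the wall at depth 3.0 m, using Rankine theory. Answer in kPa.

K_a = (1 − sin φ)/(1 + sin φ) = 0.2973.
γ' = 20.1 − 9.81 = 10.29 kN/m³.
Effective vertical stress at 3.0 m: σ'_v = 15.7×2.9 + 10.29×0.100 = 46.56 kPa.
σ'_h = K_a σ'_v = 0.2973 × 46.56 = 13.84 kPa; u = γ_w × 0.100 = 0.9810 kPa.
Total σ_h = 13.84 + 0.9810 = 14.82 kPa.

14.8 kPa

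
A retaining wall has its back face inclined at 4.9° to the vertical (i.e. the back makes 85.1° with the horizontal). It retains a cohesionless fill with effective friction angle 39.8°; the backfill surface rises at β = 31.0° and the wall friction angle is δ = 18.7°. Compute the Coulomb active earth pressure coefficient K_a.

K_a = sin²(α+φ) / [sin²α · sin(α−δ) · (1 + √{sin(φ+δ)sin(φ−β) / (sin(α−δ)sin(α+β))})²].
With α = 85.1°, φ = 39.8°, δ = 18.7°, β = 31.0°: K_a = 0.3783.

0.378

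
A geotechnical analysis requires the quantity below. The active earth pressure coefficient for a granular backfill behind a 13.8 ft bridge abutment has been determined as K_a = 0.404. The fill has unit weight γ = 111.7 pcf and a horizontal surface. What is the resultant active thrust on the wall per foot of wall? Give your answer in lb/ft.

P = ½ K_a γ H² = 0.5 × 0.404 × 111.7 × 13.8² = 4297 lb/ft.

4300 lb/ft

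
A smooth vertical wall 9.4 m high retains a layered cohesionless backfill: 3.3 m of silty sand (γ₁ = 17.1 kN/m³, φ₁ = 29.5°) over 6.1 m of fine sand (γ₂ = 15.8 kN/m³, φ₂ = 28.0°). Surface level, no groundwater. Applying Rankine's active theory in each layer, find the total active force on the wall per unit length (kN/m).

K_a1 = tan²(45°−29.5°/2) = 0.3401; K_a2 = tan²(45°−28.0°/2) = 0.3610.
Layer 1: σ at base = K_a1 γ₁ h₁ = 19.19 kPa; P₁ = ½×19.19×3.3 = 31.67.
Layer 2: σ_v at top = γ₁h₁ = 56.43; σ_h top = K_a2×56.43 = 20.37; σ_h base = K_a2×(56.43+15.8×6.1) = 55.17.
P₂ = ½(20.37+55.17)×6.1 = 230.4. Total P_a = 31.67+230.4 = 262.1 kN/m.

262 kN/m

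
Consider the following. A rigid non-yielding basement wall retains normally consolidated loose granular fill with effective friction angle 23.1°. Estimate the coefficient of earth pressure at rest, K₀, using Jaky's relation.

K₀ = 1 − sin φ' = 1 − sin 23.1° = 0.6077.

0.608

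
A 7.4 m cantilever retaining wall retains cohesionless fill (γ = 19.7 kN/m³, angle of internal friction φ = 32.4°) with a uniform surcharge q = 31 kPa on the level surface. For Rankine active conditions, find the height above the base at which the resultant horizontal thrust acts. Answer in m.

2.83 m

K_a = 0.3022.
Triangular part P₁ = ½K_aγH² = 163.0 at H/3 = 2.467 m; rectangular part P₂ = K_a q H = 69.33 at H/2 = 3.700 m.
ȳ = (P₁·2.467 + P₂·3.700)/(P₁+P₂) = 2.835 m.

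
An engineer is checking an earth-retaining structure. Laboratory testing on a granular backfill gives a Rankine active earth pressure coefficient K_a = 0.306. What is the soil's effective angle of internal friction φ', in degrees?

K_a = tan²(45° − φ/2) ⇒ 45° − φ/2 = arctan(√0.306) = 28.95°.
φ = 2(45° − 28.95°) = 32.10°.

32.1°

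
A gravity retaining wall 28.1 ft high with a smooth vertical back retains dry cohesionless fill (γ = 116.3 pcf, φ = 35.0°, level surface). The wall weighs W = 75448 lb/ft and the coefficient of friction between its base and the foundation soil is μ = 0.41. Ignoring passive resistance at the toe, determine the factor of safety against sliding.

2.49

K_a = tan²(45° − 35.0°/2) = 0.2710.
P_a = ½K_aγH² = 0.5×0.2710×116.3×28.1² = 12440 lb/ft, acting at H/3 = 9.367 ft above the base.
FS_sliding = μW / P_a = 0.41×75448 / 12440 = 2.486.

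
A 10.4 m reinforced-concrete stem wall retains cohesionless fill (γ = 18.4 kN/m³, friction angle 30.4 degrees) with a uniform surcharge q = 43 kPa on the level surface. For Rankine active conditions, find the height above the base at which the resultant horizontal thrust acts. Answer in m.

K_a = 0.3280.
Triangular part P₁ = ½K_aγH² = 326.4 at H/3 = 3.467 m; rectangular part P₂ = K_a q H = 146.7 at H/2 = 5.200 m.
ȳ = (P₁·3.467 + P₂·5.200)/(P₁+P₂) = 4.004 m.

4.00 m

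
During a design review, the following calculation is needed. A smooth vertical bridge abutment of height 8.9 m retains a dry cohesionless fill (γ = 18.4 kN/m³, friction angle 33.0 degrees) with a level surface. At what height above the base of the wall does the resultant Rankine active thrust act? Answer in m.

2.97 m

K_a = 0.2948.
The pressure distribution is triangular, so the resultant acts at H/3 above the base = 8.9/3 = 2.967 m.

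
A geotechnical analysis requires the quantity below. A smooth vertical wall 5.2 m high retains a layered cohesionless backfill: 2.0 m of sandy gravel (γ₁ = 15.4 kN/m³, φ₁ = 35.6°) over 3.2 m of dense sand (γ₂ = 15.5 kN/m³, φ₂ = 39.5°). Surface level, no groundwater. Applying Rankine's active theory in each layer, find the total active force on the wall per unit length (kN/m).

K_a1 = tan²(45°−35.6°/2) = 0.2641; K_a2 = tan²(45°−39.5°/2) = 0.2224.
Layer 1: σ at base = K_a1 γ₁ h₁ = 8.135 kPa; P₁ = ½×8.135×2.0 = 8.135.
Layer 2: σ_v at top = γ₁h₁ = 30.80; σ_h top = K_a2×30.80 = 6.851; σ_h base = K_a2×(30.80+15.5×3.2) = 17.88.
P₂ = ½(6.851+17.88)×3.2 = 39.58. Total P_a = 8.135+39.58 = 47.71 kN/m.

47.7 kN/m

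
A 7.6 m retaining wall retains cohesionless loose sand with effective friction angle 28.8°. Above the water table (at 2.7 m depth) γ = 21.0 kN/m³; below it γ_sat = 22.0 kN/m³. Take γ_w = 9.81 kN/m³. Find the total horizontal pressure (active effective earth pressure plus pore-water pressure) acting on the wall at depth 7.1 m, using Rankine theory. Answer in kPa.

K_a = (1 − sin φ)/(1 + sin φ) = 0.3498.
γ' = 22.0 − 9.81 = 12.19 kN/m³.
Effective vertical stress at 7.1 m: σ'_v = 21.0×2.7 + 12.19×4.40 = 110.3 kPa.
σ'_h = K_a σ'_v = 0.3498 × 110.3 = 38.59 kPa; u = γ_w × 4.40 = 43.16 kPa.
Total σ_h = 38.59 + 43.16 = 81.75 kPa.

81.8 kPa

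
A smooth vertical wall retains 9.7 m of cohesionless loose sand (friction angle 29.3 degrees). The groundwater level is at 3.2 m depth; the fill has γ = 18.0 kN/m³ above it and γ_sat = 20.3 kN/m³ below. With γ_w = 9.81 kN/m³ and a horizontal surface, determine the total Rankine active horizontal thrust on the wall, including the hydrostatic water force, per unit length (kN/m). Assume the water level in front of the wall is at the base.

K_a = tan²(45° − φ/2) = 0.3428.
γ' = 20.3 − 9.81 = 10.49 kN/m³. Depth below WT = 6.5 m.
σ'_h at WT = K_a γ d_w = 19.75 kPa; at base = 19.75 + K_a γ' × 6.5 = 43.12 kPa.
P₁ (0–3.2 m) = ½×19.75×3.2 = 31.60. P₂ (3.2–9.7 m) = ½(19.75+43.12)×6.5 = 204.3.
P_w = ½ γ_w h₂² = 0.5×9.81×6.5² = 207.2. Total = 31.60+204.3+207.2 = 443.2 kN/m.

443 kN/m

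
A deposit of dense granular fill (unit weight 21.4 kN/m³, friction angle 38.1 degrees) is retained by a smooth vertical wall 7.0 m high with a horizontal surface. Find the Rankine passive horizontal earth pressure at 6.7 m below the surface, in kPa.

K_p = (1 + sin φ)/(1 − sin φ) = 4.222.
σ_h = K_p γ z = 4.222 × 21.4 × 6.7 = 605.4 kPa.

605 kPa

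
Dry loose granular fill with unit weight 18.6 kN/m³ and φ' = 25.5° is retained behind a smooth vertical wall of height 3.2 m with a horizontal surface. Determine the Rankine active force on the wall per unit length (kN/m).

37.9 kN/m

K_a = tan²(45° − φ/2) = 0.3981.
P_a = ½ K_a γ H² = 0.5 × 0.3981 × 18.6 × 3.2² = 37.91 kN/m.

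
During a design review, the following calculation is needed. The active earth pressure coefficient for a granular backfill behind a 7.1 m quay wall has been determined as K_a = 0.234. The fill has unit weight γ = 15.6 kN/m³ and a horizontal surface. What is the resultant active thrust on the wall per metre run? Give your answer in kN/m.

92.0 kN/m

P = ½ K_a γ H² = 0.5 × 0.234 × 15.6 × 7.1² = 92.01 kN/m.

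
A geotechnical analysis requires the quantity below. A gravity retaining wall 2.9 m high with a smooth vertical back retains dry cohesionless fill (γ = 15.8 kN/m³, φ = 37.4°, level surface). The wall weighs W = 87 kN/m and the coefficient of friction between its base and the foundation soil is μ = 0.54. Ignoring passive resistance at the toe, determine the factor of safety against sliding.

K_a = tan²(45° − 37.4°/2) = 0.2443.
P_a = ½K_aγH² = 0.5×0.2443×15.8×2.9² = 16.23 kN/m, acting at H/3 = 0.9667 m above the base.
FS_sliding = μW / P_a = 0.54×87 / 16.23 = 2.895.

2.89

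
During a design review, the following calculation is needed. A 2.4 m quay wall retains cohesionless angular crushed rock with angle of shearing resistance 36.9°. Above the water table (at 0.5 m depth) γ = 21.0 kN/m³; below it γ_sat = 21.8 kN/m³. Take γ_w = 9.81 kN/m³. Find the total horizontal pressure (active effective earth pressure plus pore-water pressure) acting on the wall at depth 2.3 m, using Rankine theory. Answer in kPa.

25.7 kPa

K_a = (1 − sin φ)/(1 + sin φ) = 0.2497.
γ' = 21.8 − 9.81 = 11.99 kN/m³.
Effective vertical stress at 2.3 m: σ'_v = 21.0×0.5 + 11.99×1.80 = 32.08 kPa.
σ'_h = K_a σ'_v = 0.2497 × 32.08 = 8.010 kPa; u = γ_w × 1.80 = 17.66 kPa.
Total σ_h = 8.010 + 17.66 = 25.67 kPa.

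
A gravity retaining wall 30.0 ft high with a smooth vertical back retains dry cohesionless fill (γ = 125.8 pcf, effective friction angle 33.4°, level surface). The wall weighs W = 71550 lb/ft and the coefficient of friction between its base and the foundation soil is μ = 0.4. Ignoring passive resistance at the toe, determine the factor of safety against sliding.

K_a = tan²(45° − 33.4°/2) = 0.2899.
P_a = ½K_aγH² = 0.5×0.2899×125.8×30.0² = 16410 lb/ft, acting at H/3 = 10.00 ft above the base.
FS_sliding = μW / P_a = 0.4×71550 / 16410 = 1.744.

1.74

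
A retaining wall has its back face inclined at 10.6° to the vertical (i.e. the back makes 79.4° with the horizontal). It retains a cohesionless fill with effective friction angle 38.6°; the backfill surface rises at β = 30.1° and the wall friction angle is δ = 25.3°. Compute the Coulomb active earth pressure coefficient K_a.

0.496

K_a = sin²(α+φ) / [sin²α · sin(α−δ) · (1 + √{sin(φ+δ)sin(φ−β) / (sin(α−δ)sin(α+β))})²].
With α = 79.4°, φ = 38.6°, δ = 25.3°, β = 30.1°: K_a = 0.4961.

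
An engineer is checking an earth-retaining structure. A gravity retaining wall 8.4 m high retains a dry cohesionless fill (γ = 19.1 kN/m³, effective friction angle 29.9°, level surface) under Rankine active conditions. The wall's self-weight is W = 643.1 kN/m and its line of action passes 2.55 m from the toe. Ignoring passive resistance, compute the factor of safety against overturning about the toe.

2.60

K_a = tan²(45° − 29.9°/2) = 0.3347.
P_a = ½K_aγH² = 0.5×0.3347×19.1×8.4² = 225.5 kN/m, acting at H/3 = 2.800 m above the base.
Overturning moment M_o = P_a × H/3 = 225.5 × 2.800 = 631.5.
Resisting moment M_r = W × 2.55 = 643.1 × 2.55 = 1640.
FS_overturning = M_r/M_o = 1640/631.5 = 2.597.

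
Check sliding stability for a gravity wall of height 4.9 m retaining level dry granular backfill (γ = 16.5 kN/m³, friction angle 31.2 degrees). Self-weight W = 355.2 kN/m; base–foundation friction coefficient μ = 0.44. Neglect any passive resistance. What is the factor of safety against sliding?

K_a = tan²(45° − 31.2°/2) = 0.3175.
P_a = ½K_aγH² = 0.5×0.3175×16.5×4.9² = 62.89 kN/m, acting at H/3 = 1.633 m above the base.
FS_sliding = μW / P_a = 0.44×355.2 / 62.89 = 2.485.

2.49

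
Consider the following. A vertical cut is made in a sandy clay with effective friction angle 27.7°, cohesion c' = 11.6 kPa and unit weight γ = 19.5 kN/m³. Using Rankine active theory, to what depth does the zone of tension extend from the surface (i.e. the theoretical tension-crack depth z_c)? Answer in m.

K_a = tan²(45° − 27.7°/2) = 0.3653; √K_a = 0.6044.
The active pressure is zero where K_a γ z = 2c√K_a, so z_c = 2c/(γ√K_a) = 2×11.6/(19.5×0.6044) = 1.968 m.

1.97 m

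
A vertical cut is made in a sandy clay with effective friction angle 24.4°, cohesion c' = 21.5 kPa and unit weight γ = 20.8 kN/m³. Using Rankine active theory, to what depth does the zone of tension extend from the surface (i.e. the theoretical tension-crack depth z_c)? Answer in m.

3.21 m

K_a = tan²(45° − 24.4°/2) = 0.4153; √K_a = 0.6445.
The active pressure is zero where K_a γ z = 2c√K_a, so z_c = 2c/(γ√K_a) = 2×21.5/(20.8×0.6445) = 3.208 m.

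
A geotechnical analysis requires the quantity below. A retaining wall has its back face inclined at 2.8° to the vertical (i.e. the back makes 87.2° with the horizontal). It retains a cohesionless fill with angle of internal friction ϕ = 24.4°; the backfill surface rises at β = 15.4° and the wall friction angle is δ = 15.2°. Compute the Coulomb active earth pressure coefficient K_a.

K_a = sin²(α+φ) / [sin²α · sin(α−δ) · (1 + √{sin(φ+δ)sin(φ−β) / (sin(α−δ)sin(α+β))})²].
With α = 87.2°, φ = 24.4°, δ = 15.2°, β = 15.4°: K_a = 0.5168.

0.517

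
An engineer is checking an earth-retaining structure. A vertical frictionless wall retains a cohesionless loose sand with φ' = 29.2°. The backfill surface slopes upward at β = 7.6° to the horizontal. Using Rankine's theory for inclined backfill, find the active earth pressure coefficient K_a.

0.354

K_a = cos β · (cos β − √(cos²β − cos²φ)) / (cos β + √(cos²β − cos²φ)).
cos β = 0.9912, cos φ = 0.8729, √(cos²β − cos²φ) = 0.4696.
K_a = 0.9912 × (0.9912 − 0.4696)/(0.9912 + 0.4696) = 0.3539.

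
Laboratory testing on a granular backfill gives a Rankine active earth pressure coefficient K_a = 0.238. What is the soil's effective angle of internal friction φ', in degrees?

K_a = tan²(45° − φ/2) ⇒ 45° − φ/2 = arctan(√0.238) = 26.01°.
φ = 2(45° − 26.01°) = 37.99°.

38.0°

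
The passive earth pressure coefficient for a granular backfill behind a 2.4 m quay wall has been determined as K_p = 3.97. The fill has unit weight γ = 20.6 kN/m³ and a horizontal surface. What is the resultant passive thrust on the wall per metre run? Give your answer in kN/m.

P = ½ K_p γ H² = 0.5 × 3.97 × 20.6 × 2.4² = 235.5 kN/m.

236 kN/m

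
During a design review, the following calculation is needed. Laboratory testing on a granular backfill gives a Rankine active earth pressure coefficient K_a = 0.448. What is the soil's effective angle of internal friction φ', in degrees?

K_a = tan²(45° − φ/2) ⇒ 45° − φ/2 = arctan(√0.448) = 33.80°.
φ = 2(45° − 33.80°) = 22.41°.

22.4°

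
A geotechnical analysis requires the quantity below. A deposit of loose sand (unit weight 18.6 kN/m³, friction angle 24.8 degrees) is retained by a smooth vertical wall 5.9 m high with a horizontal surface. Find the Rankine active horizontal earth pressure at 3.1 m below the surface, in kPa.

K_a = (1 − sin φ)/(1 + sin φ) = 0.4090.
σ_h = K_a γ z = 0.4090 × 18.6 × 3.1 = 23.58 kPa.

23.6 kPa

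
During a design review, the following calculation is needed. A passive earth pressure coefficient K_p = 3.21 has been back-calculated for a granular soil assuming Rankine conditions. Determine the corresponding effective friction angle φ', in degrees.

K_p = (1+sin φ)/(1−sin φ) ⇒ sin φ = (K_p − 1)/(K_p + 1) = 0.5249.
φ = arcsin(0.5249) = 31.66°.

31.7°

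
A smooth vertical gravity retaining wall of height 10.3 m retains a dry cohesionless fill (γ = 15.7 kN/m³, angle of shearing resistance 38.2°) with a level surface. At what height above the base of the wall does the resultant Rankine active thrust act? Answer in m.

3.43 m

K_a = 0.2358.
The pressure distribution is triangular, so the resultant acts at H/3 above the base = 10.3/3 = 3.433 m.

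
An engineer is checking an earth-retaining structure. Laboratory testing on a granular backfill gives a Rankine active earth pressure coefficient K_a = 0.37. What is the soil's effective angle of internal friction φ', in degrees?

K_a = tan²(45° − φ/2) ⇒ 45° − φ/2 = arctan(√0.37) = 31.31°.
φ = 2(45° − 31.31°) = 27.38°.

27.4°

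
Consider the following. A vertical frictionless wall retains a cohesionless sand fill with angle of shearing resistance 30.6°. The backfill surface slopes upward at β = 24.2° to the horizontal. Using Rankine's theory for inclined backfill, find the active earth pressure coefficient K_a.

K_a = cos β · (cos β − √(cos²β − cos²φ)) / (cos β + √(cos²β − cos²φ)).
cos β = 0.9121, cos φ = 0.8607, √(cos²β − cos²φ) = 0.3018.
K_a = 0.9121 × (0.9121 − 0.3018)/(0.9121 + 0.3018) = 0.4586.

0.459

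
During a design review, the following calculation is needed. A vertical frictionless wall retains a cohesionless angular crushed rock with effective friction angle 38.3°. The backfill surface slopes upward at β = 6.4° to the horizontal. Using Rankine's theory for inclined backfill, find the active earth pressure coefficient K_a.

K_a = cos β · (cos β − √(cos²β − cos²φ)) / (cos β + √(cos²β − cos²φ)).
cos β = 0.9938, cos φ = 0.7848, √(cos²β − cos²φ) = 0.6097.
K_a = 0.9938 × (0.9938 − 0.6097)/(0.9938 + 0.6097) = 0.2381.

0.238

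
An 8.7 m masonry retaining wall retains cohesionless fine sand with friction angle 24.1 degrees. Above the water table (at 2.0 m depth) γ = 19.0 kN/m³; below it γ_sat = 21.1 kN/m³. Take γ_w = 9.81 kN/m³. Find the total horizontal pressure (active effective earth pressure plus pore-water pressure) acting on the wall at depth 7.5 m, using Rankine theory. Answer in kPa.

96.0 kPa

K_a = (1 − sin φ)/(1 + sin φ) = 0.4201.
γ' = 21.1 − 9.81 = 11.29 kN/m³.
Effective vertical stress at 7.5 m: σ'_v = 19.0×2.0 + 11.29×5.50 = 100.1 kPa.
σ'_h = K_a σ'_v = 0.4201 × 100.1 = 42.05 kPa; u = γ_w × 5.50 = 53.96 kPa.
Total σ_h = 42.05 + 53.96 = 96.01 kPa.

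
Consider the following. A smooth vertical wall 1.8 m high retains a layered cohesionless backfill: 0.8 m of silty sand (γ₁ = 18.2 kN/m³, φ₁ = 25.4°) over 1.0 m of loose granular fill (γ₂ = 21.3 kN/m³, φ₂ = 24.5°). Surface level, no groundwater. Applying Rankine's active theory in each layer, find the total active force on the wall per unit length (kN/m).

K_a1 = tan²(45°−25.4°/2) = 0.3996; K_a2 = tan²(45°−24.5°/2) = 0.4137.
Layer 1: σ at base = K_a1 γ₁ h₁ = 5.819 kPa; P₁ = ½×5.819×0.8 = 2.328.
Layer 2: σ_v at top = γ₁h₁ = 14.56; σ_h top = K_a2×14.56 = 6.024; σ_h base = K_a2×(14.56+21.3×1.0) = 14.84.
P₂ = ½(6.024+14.84)×1.0 = 10.43. Total P_a = 2.328+10.43 = 12.76 kN/m.

12.8 kN/m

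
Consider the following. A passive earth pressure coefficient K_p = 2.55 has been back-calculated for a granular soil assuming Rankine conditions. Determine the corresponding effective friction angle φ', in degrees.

K_p = (1+sin φ)/(1−sin φ) ⇒ sin φ = (K_p − 1)/(K_p + 1) = 0.4366.
φ = arcsin(0.4366) = 25.89°.

25.9°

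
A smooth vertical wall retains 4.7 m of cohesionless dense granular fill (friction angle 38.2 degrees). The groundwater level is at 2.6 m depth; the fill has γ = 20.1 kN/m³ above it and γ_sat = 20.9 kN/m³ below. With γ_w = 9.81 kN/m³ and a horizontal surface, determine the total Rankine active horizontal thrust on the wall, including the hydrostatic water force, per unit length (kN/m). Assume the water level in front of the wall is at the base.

69.3 kN/m

K_a = tan²(45° − φ/2) = 0.2358.
γ' = 20.9 − 9.81 = 11.09 kN/m³. Depth below WT = 2.1 m.
σ'_h at WT = K_a γ d_w = 12.32 kPa; at base = 12.32 + K_a γ' × 2.1 = 17.81 kPa.
P₁ (0–2.6 m) = ½×12.32×2.6 = 16.02. P₂ (2.6–4.7 m) = ½(12.32+17.81)×2.1 = 31.64.
P_w = ½ γ_w h₂² = 0.5×9.81×2.1² = 21.63. Total = 16.02+31.64+21.63 = 69.29 kN/m.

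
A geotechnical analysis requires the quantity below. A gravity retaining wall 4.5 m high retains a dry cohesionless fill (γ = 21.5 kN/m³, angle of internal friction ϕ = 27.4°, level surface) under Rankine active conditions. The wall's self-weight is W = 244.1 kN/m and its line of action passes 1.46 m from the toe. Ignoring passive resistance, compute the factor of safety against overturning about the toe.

K_a = tan²(45° − 27.4°/2) = 0.3697.
P_a = ½K_aγH² = 0.5×0.3697×21.5×4.5² = 80.47 kN/m, acting at H/3 = 1.500 m above the base.
Overturning moment M_o = P_a × H/3 = 80.47 × 1.500 = 120.7.
Resisting moment M_r = W × 1.46 = 244.1 × 1.46 = 356.4.
FS_overturning = M_r/M_o = 356.4/120.7 = 2.952.

2.95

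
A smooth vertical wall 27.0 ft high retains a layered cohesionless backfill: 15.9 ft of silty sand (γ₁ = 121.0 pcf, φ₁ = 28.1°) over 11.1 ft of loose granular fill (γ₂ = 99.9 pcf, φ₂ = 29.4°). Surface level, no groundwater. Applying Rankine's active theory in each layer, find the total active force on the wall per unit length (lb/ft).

14900 lb/ft

K_a1 = tan²(45°−28.1°/2) = 0.3596; K_a2 = tan²(45°−29.4°/2) = 0.3415.
Layer 1: σ at base = K_a1 γ₁ h₁ = 691.9 psf; P₁ = ½×691.9×15.9 = 5500.
Layer 2: σ_v at top = γ₁h₁ = 1924; σ_h top = K_a2×1924 = 657.0; σ_h base = K_a2×(1924+99.9×11.1) = 1036.
P₂ = ½(657.0+1036)×11.1 = 9394. Total P_a = 5500+9394 = 14890 lb/ft.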